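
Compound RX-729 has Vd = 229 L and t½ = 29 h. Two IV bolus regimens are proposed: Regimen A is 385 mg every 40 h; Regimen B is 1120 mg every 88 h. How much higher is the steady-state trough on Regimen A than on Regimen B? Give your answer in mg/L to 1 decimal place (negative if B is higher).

0.4 mg/L

Regimen A: f = (1/2)^(40/29) ≈ 0.3844; Cmin,ss = (385/229)·f/(1−f) ≈ 1.050 mg/L.
Regimen B: f = (1/2)^(88/29) ≈ 0.1220; Cmin,ss = (1120/229)·f/(1−f) ≈ 0.680 mg/L.
Difference ≈ 1.050 − 0.680 ≈ 0.370 mg/L.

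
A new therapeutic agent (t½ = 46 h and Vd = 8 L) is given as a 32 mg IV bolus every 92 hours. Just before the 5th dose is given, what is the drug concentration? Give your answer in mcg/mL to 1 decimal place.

f = (1/2)^(τ/t½) = (1/2)^(92/46) ≈ 0.2500.
C₀ = D/Vd = 32/8 ≈ 4.000 mcg/mL.
Before the 5th dose, 4 doses have been given. Superposition: Cmin = C₀·(f + f² + … + f^4).
≈ 4.000 × (0.2500 + 0.0625 + 0.0156 + 0.0039) ≈ 4.000 × 0.3320 ≈ 1.328 mcg/mL.

1.3 mcg/mL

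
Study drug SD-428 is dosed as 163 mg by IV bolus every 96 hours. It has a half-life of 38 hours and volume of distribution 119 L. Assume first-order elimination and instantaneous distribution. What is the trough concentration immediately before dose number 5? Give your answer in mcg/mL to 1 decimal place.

0.3 mcg/mL

f = (1/2)^(τ/t½) = (1/2)^(96/38) ≈ 0.1736.
C₀ = D/Vd = 163/119 ≈ 1.370 mcg/mL.
Before the 5th dose, 4 doses have been given. Superposition: Cmin = C₀·(f + f² + … + f^4).
≈ 1.370 × (0.1736 + 0.0301 + 0.0052 + 0.0009) ≈ 1.370 × 0.2098 ≈ 0.287 mcg/mL.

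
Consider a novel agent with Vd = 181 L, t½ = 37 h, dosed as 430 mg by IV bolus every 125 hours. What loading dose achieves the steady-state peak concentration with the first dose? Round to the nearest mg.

f = (1/2)^(125/37) ≈ 0.096163; accumulation ratio R = 1/(1−f) ≈ 1.10639.
Loading dose to hit Cmax,ss on first dose: D_load = D_maint·R ≈ 430 × 1.10639 ≈ 475.75 mg.

476 mg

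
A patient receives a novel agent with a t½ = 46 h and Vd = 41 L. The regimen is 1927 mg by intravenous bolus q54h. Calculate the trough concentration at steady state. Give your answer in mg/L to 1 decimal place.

τ/t½ = 54/46 ≈ 1.1739, so fraction remaining f = (1/2)^(54/46) ≈ 0.4432.
At steady state, accumulation factor R = 1/(1 − e^(−kτ)) ≈ 1.7960.
Each bolus raises the concentration by D/Vd = 1927/41 ≈ 47.000 mg/L.
Cmax,ss = C₀/(1 − f) ≈ 47.000/0.5568 ≈ 84.411 mg/L.
One interval later, Cmin,ss = Cmax,ss·e^(−kτ) ≈ 84.411 × 0.4432 ≈ 37.411 mg/L.

37.4 mg/L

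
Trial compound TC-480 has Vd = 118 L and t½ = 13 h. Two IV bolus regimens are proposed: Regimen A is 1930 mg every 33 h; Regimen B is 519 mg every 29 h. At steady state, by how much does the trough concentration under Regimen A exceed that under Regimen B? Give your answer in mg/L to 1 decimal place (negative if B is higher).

2.2 mg/L

Regimen A: f = (1/2)^(33/13) ≈ 0.1721; Cmin,ss = (1930/118)·f/(1−f) ≈ 3.400 mg/L.
Regimen B: f = (1/2)^(29/13) ≈ 0.2130; Cmin,ss = (519/118)·f/(1−f) ≈ 1.190 mg/L.
Difference ≈ 3.400 − 1.190 ≈ 2.210 mg/L.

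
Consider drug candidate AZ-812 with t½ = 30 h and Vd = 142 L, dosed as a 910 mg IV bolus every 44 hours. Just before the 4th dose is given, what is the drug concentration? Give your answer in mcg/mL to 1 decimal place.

f = (1/2)^(τ/t½) = (1/2)^(44/30) ≈ 0.3618.
C₀ = D/Vd = 910/142 ≈ 6.408 mcg/mL.
Before the 4th dose, 3 doses have been given. Superposition: Cmin = C₀·(f + f² + … + f^3).
≈ 6.408 × (0.3618 + 0.1309 + 0.0474) ≈ 6.408 × 0.5401 ≈ 3.461 mcg/mL.

3.5 mcg/mL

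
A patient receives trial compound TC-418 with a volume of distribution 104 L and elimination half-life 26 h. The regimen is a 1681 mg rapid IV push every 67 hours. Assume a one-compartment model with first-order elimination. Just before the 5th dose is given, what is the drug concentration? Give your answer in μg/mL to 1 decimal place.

3.3 μg/mL

f = (1/2)^(τ/t½) = (1/2)^(67/26) ≈ 0.1676.
C₀ = D/Vd = 1681/104 ≈ 16.163 μg/mL.
Before the 5th dose, 4 doses have been given. Superposition: Cmin = C₀·(f + f² + … + f^4).
≈ 16.163 × (0.1676 + 0.0281 + 0.0047 + 0.0008) ≈ 16.163 × 0.2012 ≈ 3.252 μg/mL.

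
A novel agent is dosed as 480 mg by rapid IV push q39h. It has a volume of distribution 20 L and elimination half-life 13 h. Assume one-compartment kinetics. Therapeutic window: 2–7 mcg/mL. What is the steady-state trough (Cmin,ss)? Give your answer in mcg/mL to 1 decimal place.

3.4 mcg/mL

τ = 39 h = 3 half-lives, so f = (1/2)^3 = 0.125.
At steady state, R = 1/(1 − 0.125) = 8/7.
Single-dose peak C₀ = D/Vd = 480/20 = 24 mcg/mL.
Steady-state peak Cmax,ss = C₀·R = 24 × 8/7 ≈ 27.429 mcg/mL.
Steady-state trough Cmin,ss = Cmax,ss·f ≈ 27.429 × 0.125 ≈ 3.429 mcg/mL.
Trough 3.4 mcg/mL vs MEC 2 mcg/mL: adequate.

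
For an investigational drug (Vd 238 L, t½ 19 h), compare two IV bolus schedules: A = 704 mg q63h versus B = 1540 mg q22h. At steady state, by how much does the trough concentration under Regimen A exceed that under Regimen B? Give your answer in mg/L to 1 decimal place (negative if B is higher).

Regimen A: f = (1/2)^(63/19) ≈ 0.1004; Cmin,ss = (704/238)·f/(1−f) ≈ 0.330 mg/L.
Regimen B: f = (1/2)^(22/19) ≈ 0.4482; Cmin,ss = (1540/238)·f/(1−f) ≈ 5.256 mg/L.
Difference ≈ 0.330 − 5.256 ≈ -4.926 mg/L.

-4.9 mg/L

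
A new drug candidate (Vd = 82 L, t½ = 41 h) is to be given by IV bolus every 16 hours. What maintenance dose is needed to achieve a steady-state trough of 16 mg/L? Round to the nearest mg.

τ/t½ = 16/41 ≈ 0.39024, so f = (1/2)^(16/41) ≈ 0.763001.
Cmin,ss = (D/Vd)·f/(1−f), so D = Cmin,ss·Vd·(1−f)/f.
D = 16 × 82 × (1−f)/f ≈ 16 × 82 × 0.31061 ≈ 407.52 mg.

408 mg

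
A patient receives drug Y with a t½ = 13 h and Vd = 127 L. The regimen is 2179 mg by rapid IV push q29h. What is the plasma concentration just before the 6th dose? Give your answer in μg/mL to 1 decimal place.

4.6 μg/mL

f = (1/2)^(τ/t½) = (1/2)^(29/13) ≈ 0.2130.
C₀ = D/Vd = 2179/127 ≈ 17.157 μg/mL.
Before the 6th dose, 5 doses have been given. Superposition: Cmin = C₀·(f + f² + … + f^5).
≈ 17.157 × (0.2130 + 0.0454 + 0.0097 + 0.0021 + 0.0004) ≈ 17.157 × 0.2706 ≈ 4.643 μg/mL.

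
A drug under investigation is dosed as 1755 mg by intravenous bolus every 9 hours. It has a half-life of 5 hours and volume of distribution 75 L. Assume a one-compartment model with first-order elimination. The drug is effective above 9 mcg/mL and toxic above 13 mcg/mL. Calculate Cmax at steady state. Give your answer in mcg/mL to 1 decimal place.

32.8 mcg/mL

Over one 9-h interval, 9/5 ≈ 1.8 half-lives elapse, leaving f ≈ 0.2872 of each dose.
At steady state, accumulation factor R = 1/(1 − e^(−kτ)) ≈ 1.4029.
Single-dose peak C₀ = D/Vd = 1755/75 ≈ 23.400 mcg/mL.
Steady-state peak Cmax,ss = C₀·R ≈ 23.400 × 1.4029 ≈ 32.828 mcg/mL.
Peak 32.8 mcg/mL vs MTC 13 mcg/mL: exceeds toxic threshold.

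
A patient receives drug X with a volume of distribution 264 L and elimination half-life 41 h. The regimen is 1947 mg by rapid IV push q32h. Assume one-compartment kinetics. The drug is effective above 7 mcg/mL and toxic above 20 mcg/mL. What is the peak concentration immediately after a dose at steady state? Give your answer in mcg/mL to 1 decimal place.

17.7 mcg/mL

Over one 32-h interval, 32/41 ≈ 0.78049 half-lives elapse, leaving f ≈ 0.5822 of each dose.
At steady state, accumulation factor R = 1/(1 − e^(−kτ)) ≈ 2.3935.
Each bolus raises the concentration by D/Vd = 1947/264 ≈ 7.375 mcg/mL.
Cmax,ss = C₀/(1 − f) ≈ 7.375/0.4178 ≈ 17.652 mcg/mL.
Peak 17.7 mcg/mL vs MTC 20 mcg/mL: below toxic threshold.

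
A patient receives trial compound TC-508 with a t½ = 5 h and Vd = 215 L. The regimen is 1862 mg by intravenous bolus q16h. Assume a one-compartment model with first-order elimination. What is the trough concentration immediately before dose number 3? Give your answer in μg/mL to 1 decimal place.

1.0 μg/mL

f = (1/2)^(τ/t½) = (1/2)^(16/5) ≈ 0.1088.
C₀ = D/Vd = 1862/215 ≈ 8.660 μg/mL.
Before the 3rd dose, 2 doses have been given. Superposition: Cmin = C₀·(f + f²).
≈ 8.660 × (0.1088 + 0.0118) ≈ 8.660 × 0.1206 ≈ 1.044 μg/mL.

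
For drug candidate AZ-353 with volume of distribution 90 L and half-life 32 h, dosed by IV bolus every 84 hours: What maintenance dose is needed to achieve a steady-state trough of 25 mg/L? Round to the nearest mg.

τ/t½ = 84/32 ≈ 2.625, so f = (1/2)^(84/32) ≈ 0.162105.
Cmin,ss = (D/Vd)·f/(1−f), so D = Cmin,ss·Vd·(1−f)/f.
D = 25 × 90 × (1−f)/f ≈ 25 × 90 × 5.16884 ≈ 11629.89 mg.

11630 mg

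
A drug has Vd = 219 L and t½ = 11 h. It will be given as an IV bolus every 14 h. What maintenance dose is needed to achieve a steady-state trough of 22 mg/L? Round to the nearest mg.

6823 mg

τ/t½ = 14/11 ≈ 1.2727, so f = (1/2)^(14/11) ≈ 0.413877.
Cmin,ss = (D/Vd)·f/(1−f), so D = Cmin,ss·Vd·(1−f)/f.
D = 22 × 219 × (1−f)/f ≈ 22 × 219 × 1.41618 ≈ 6823.16 mg.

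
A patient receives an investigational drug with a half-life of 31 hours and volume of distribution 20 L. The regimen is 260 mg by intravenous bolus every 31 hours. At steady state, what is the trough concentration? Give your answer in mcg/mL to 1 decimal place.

13.0 mcg/mL

τ = 31 h = 1 half-life, so f = (1/2)^1 = 0.5.
Accumulation ratio R = 1/(1 − f) = 1/0.5 = 2/1.
Single-dose peak C₀ = D/Vd = 260/20 = 13 mcg/mL.
Steady-state peak Cmax,ss = C₀·R = 13 × 2/1 ≈ 26.000 mcg/mL.
Steady-state trough Cmin,ss = Cmax,ss·f ≈ 26.000 × 0.5 ≈ 13.000 mcg/mL.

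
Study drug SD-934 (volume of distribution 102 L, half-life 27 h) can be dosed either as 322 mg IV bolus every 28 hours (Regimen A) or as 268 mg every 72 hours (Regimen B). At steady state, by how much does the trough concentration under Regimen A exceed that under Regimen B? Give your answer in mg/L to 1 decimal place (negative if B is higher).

Regimen A: f = (1/2)^(28/27) ≈ 0.4873; Cmin,ss = (322/102)·f/(1−f) ≈ 3.000 mg/L.
Regimen B: f = (1/2)^(72/27) ≈ 0.1575; Cmin,ss = (268/102)·f/(1−f) ≈ 0.491 mg/L.
Difference ≈ 3.000 − 0.491 ≈ 2.509 mg/L.

2.5 mg/L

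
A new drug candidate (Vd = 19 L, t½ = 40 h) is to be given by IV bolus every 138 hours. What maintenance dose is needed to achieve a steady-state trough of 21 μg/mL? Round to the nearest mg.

τ/t½ = 138/40 ≈ 3.45, so f = (1/2)^(138/40) ≈ 0.091505.
Cmin,ss = (D/Vd)·f/(1−f), so D = Cmin,ss·Vd·(1−f)/f.
D = 21 × 19 × (1−f)/f ≈ 21 × 19 × 9.92836 ≈ 3961.42 mg.

3961 mg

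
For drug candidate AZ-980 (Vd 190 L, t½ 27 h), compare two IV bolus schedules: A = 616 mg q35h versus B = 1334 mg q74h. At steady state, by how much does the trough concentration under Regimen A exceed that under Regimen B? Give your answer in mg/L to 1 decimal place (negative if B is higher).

1.0 mg/L

Regimen A: f = (1/2)^(35/27) ≈ 0.4072; Cmin,ss = (616/190)·f/(1−f) ≈ 2.227 mg/L.
Regimen B: f = (1/2)^(74/27) ≈ 0.1496; Cmin,ss = (1334/190)·f/(1−f) ≈ 1.235 mg/L.
Difference ≈ 2.227 − 1.235 ≈ 0.992 mg/L.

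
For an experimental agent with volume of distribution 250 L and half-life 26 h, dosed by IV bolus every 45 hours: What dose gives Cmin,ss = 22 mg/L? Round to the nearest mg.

τ/t½ = 45/26 ≈ 1.7308, so f = (1/2)^(45/26) ≈ 0.301291.
Cmin,ss = (D/Vd)·f/(1−f), so D = Cmin,ss·Vd·(1−f)/f.
D = 22 × 250 × (1−f)/f ≈ 22 × 250 × 2.31905 ≈ 12754.77 mg.

12755 mg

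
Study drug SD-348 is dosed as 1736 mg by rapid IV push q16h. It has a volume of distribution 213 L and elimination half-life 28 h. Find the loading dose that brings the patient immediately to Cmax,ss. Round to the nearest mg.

f = (1/2)^(16/28) ≈ 0.672950; accumulation ratio R = 1/(1−f) ≈ 3.05764.
Loading dose to hit Cmax,ss on first dose: D_load = D_maint·R ≈ 1736 × 3.05764 ≈ 5308.06 mg.

5308 mg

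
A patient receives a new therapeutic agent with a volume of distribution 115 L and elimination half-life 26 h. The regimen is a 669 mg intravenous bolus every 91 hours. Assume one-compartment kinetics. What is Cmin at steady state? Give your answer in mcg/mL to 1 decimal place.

k = ln2/t½ = ln2/26 ≈ 0.026660 h⁻¹; fraction remaining f = e^(−kτ) = e^(−0.026660×91) ≈ 0.0884.
Each bolus raises the concentration by D/Vd = 669/115 ≈ 5.817 mcg/mL.
Steady-state trough Cmin,ss = C₀·f/(1−f) ≈ 5.817 × 0.0884/0.9116 ≈ 0.564 mcg/mL.

0.6 mcg/mL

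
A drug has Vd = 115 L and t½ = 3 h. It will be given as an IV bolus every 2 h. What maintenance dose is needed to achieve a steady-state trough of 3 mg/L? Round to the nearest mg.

203 mg

τ/t½ = 2/3 ≈ 0.66667, so f = (1/2)^(2/3) ≈ 0.629961.
Cmin,ss = (D/Vd)·f/(1−f), so D = Cmin,ss·Vd·(1−f)/f.
D = 3 × 115 × (1−f)/f ≈ 3 × 115 × 0.58740 ≈ 202.65 mg.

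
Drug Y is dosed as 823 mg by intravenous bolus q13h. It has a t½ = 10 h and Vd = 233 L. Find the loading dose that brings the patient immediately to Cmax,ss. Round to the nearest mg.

1386 mg

f = (1/2)^(13/10) ≈ 0.406126; accumulation ratio R = 1/(1−f) ≈ 1.68386.
Loading dose to hit Cmax,ss on first dose: D_load = D_maint·R ≈ 823 × 1.68386 ≈ 1385.82 mg.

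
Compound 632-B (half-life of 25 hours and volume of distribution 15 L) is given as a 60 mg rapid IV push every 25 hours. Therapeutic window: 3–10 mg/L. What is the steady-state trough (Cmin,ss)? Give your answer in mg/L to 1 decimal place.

4.0 mg/L

τ = 25 h = 1 half-life, so f = (1/2)^1 = 0.5.
Accumulation ratio R = 1/(1 − f) = 1/0.5 = 2/1.
Single-dose peak C₀ = D/Vd = 60/15 = 4 mg/L.
Steady-state peak Cmax,ss = C₀·R = 4 × 2/1 ≈ 8.000 mg/L.
Steady-state trough Cmin,ss = Cmax,ss·f ≈ 8.000 × 0.5 ≈ 4.000 mg/L.
Trough 4.0 mg/L vs MEC 3 mg/L: adequate.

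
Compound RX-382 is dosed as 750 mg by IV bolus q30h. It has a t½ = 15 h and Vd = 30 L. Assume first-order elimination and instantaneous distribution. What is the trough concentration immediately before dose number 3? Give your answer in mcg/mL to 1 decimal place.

7.8 mcg/mL

f = (1/2)^(τ/t½) = (1/2)^(30/15) ≈ 0.2500.
C₀ = D/Vd = 750/30 ≈ 25.000 mcg/mL.
Before the 3rd dose, 2 doses have been given. Superposition: Cmin = C₀·(f + f²).
≈ 25.000 × (0.2500 + 0.0625) ≈ 25.000 × 0.3125 ≈ 7.812 mcg/mL.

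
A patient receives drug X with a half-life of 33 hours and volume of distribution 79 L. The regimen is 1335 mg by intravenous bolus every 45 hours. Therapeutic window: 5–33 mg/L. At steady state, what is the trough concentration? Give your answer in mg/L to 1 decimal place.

τ/t½ = 45/33 ≈ 1.3636, so fraction remaining f = (1/2)^(45/33) ≈ 0.3886.
At steady state, accumulation factor R = 1/(1 − e^(−kτ)) ≈ 1.6356.
Each bolus raises the concentration by D/Vd = 1335/79 ≈ 16.899 mg/L.
Cmax,ss = C₀/(1 − f) ≈ 16.899/0.6114 ≈ 27.640 mg/L.
One interval later, Cmin,ss = Cmax,ss·e^(−kτ) ≈ 27.640 × 0.3886 ≈ 10.741 mg/L.
Trough 10.7 mg/L vs MEC 5 mg/L: adequate.

10.7 mg/L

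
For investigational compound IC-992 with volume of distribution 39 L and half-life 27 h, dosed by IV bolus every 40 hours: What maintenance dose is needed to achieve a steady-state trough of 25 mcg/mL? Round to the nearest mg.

1748 mg

τ/t½ = 40/27 ≈ 1.4815, so f = (1/2)^(40/27) ≈ 0.358121.
Cmin,ss = (D/Vd)·f/(1−f), so D = Cmin,ss·Vd·(1−f)/f.
D = 25 × 39 × (1−f)/f ≈ 25 × 39 × 1.79235 ≈ 1747.54 mg.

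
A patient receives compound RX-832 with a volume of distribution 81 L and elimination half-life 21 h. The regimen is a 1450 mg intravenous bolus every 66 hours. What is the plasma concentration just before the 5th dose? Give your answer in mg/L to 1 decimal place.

2.3 mg/L

f = (1/2)^(τ/t½) = (1/2)^(66/21) ≈ 0.1132.
C₀ = D/Vd = 1450/81 ≈ 17.901 mg/L.
Before the 5th dose, 4 doses have been given. Superposition: Cmin = C₀·(f + f² + … + f^4).
≈ 17.901 × (0.1132 + 0.0128 + 0.0015 + 0.0002) ≈ 17.901 × 0.1277 ≈ 2.286 mg/L.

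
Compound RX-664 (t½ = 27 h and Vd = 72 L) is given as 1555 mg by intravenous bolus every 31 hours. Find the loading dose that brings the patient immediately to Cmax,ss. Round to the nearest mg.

2833 mg

f = (1/2)^(31/27) ≈ 0.451204; accumulation ratio R = 1/(1−f) ≈ 1.82217.
Loading dose to hit Cmax,ss on first dose: D_load = D_maint·R ≈ 1555 × 1.82217 ≈ 2833.47 mg.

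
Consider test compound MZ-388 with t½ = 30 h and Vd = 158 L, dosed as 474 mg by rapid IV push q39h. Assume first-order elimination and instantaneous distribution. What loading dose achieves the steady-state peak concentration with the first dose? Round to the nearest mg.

798 mg

f = (1/2)^(39/30) ≈ 0.406126; accumulation ratio R = 1/(1−f) ≈ 1.68386.
Loading dose to hit Cmax,ss on first dose: D_load = D_maint·R ≈ 474 × 1.68386 ≈ 798.15 mg.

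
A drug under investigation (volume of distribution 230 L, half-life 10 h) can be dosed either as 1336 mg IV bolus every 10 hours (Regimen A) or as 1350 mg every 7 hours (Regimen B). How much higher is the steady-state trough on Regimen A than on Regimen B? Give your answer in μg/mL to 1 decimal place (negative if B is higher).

-3.6 μg/mL

Regimen A: f = (1/2)^(10/10) ≈ 0.5000; Cmin,ss = (1336/230)·f/(1−f) ≈ 5.809 μg/mL.
Regimen B: f = (1/2)^(7/10) ≈ 0.6156; Cmin,ss = (1350/230)·f/(1−f) ≈ 9.400 μg/mL.
Difference ≈ 5.809 − 9.400 ≈ -3.591 μg/mL.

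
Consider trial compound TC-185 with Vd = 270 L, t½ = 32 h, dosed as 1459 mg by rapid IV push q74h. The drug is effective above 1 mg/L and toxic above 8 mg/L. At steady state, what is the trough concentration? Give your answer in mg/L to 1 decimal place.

k = ln2/t½ = ln2/32 ≈ 0.021661 h⁻¹; fraction remaining f = e^(−kτ) = e^(−0.021661×74) ≈ 0.2013.
At steady state, accumulation factor R = 1/(1 − e^(−kτ)) ≈ 1.2520.
Each bolus raises the concentration by D/Vd = 1459/270 ≈ 5.404 mg/L.
Cmax,ss = C₀/(1 − f) ≈ 5.404/0.7987 ≈ 6.766 mg/L.
One interval later, Cmin,ss = Cmax,ss·e^(−kτ) ≈ 6.766 × 0.2013 ≈ 1.362 mg/L.
Trough 1.4 mg/L vs MEC 1 mg/L: adequate.

1.4 mg/L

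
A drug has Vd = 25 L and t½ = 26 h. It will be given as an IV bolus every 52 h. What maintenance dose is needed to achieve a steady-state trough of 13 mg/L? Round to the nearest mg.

975 mg

τ/t½ = 52/26 ≈ 2, so f = (1/2)^(52/26) ≈ 0.250000.
Cmin,ss = (D/Vd)·f/(1−f), so D = Cmin,ss·Vd·(1−f)/f.
D = 13 × 25 × (1−f)/f ≈ 13 × 25 × 3.00000 ≈ 975.00 mg.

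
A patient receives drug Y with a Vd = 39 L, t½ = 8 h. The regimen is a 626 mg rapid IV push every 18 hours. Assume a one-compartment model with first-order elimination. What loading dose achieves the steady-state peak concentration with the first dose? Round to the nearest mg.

f = (1/2)^(18/8) ≈ 0.210224; accumulation ratio R = 1/(1−f) ≈ 1.26618.
Loading dose to hit Cmax,ss on first dose: D_load = D_maint·R ≈ 626 × 1.26618 ≈ 792.63 mg.

793 mg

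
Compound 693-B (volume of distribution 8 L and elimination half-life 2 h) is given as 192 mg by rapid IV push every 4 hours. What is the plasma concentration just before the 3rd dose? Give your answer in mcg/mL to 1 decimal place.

f = (1/2)^(τ/t½) = (1/2)^(4/2) ≈ 0.2500.
C₀ = D/Vd = 192/8 ≈ 24.000 mcg/mL.
Before the 3rd dose, 2 doses have been given. Superposition: Cmin = C₀·(f + f²).
≈ 24.000 × (0.2500 + 0.0625) ≈ 24.000 × 0.3125 ≈ 7.500 mcg/mL.

7.5 mcg/mL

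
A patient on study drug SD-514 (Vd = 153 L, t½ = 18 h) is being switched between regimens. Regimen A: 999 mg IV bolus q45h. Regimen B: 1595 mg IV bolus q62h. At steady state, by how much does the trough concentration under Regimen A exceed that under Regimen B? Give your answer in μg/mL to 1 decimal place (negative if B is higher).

Regimen A: f = (1/2)^(45/18) ≈ 0.1768; Cmin,ss = (999/153)·f/(1−f) ≈ 1.402 μg/mL.
Regimen B: f = (1/2)^(62/18) ≈ 0.0919; Cmin,ss = (1595/153)·f/(1−f) ≈ 1.055 μg/mL.
Difference ≈ 1.402 − 1.055 ≈ 0.347 μg/mL.

0.3 μg/mL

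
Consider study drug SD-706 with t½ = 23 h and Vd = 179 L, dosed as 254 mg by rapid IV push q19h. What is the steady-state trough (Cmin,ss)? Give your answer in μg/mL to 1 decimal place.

1.8 μg/mL

Over one 19-h interval, 19/23 ≈ 0.82609 half-lives elapse, leaving f ≈ 0.5641 of each dose.
Single-dose peak C₀ = D/Vd = 254/179 ≈ 1.419 μg/mL.
Steady-state trough Cmin,ss = C₀·f/(1−f) ≈ 1.419 × 0.5641/0.4359 ≈ 1.836 μg/mL.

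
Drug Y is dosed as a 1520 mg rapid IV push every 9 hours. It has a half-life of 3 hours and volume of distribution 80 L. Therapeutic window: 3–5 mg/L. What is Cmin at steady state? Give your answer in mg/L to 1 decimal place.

2.7 mg/L

τ = 9 h = 3 half-lives, so f = (1/2)^3 = 0.125.
At steady state, R = 1/(1 − 0.125) = 8/7.
Single-dose peak C₀ = D/Vd = 1520/80 = 19 mg/L.
Steady-state peak Cmax,ss = C₀·R = 19 × 8/7 ≈ 21.714 mg/L.
Steady-state trough Cmin,ss = Cmax,ss·f ≈ 21.714 × 0.125 ≈ 2.714 mg/L.
Trough 2.7 mg/L vs MEC 3 mg/L: subtherapeutic.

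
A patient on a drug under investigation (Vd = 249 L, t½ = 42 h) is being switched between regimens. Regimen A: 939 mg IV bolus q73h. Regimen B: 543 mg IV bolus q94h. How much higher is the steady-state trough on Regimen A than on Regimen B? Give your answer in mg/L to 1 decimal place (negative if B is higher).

Regimen A: f = (1/2)^(73/42) ≈ 0.2998; Cmin,ss = (939/249)·f/(1−f) ≈ 1.615 mg/L.
Regimen B: f = (1/2)^(94/42) ≈ 0.2120; Cmin,ss = (543/249)·f/(1−f) ≈ 0.587 mg/L.
Difference ≈ 1.615 − 0.587 ≈ 1.028 mg/L.

1.0 mg/L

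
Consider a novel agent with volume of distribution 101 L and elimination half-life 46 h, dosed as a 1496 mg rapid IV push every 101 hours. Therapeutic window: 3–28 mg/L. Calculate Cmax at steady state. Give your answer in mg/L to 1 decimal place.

Over one 101-h interval, 101/46 ≈ 2.1957 half-lives elapse, leaving f ≈ 0.2183 of each dose.
Accumulation ratio R = 1/(1 − f) ≈ 1/0.7817 ≈ 1.2793.
Single-dose peak C₀ = D/Vd = 1496/101 ≈ 14.812 mg/L.
Steady-state peak Cmax,ss = C₀·R ≈ 14.812 × 1.2793 ≈ 18.949 mg/L.
Peak 18.9 mg/L vs MTC 28 mg/L: below toxic threshold.

18.9 mg/L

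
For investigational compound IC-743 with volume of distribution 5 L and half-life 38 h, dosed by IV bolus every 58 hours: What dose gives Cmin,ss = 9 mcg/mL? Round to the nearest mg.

τ/t½ = 58/38 ≈ 1.5263, so f = (1/2)^(58/38) ≈ 0.347163.
Cmin,ss = (D/Vd)·f/(1−f), so D = Cmin,ss·Vd·(1−f)/f.
D = 9 × 5 × (1−f)/f ≈ 9 × 5 × 1.88049 ≈ 84.62 mg.

85 mg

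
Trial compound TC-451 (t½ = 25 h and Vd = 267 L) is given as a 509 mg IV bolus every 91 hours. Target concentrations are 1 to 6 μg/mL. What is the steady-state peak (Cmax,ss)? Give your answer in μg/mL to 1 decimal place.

k = ln2/t½ = ln2/25 ≈ 0.027726 h⁻¹; fraction remaining f = e^(−kτ) = e^(−0.027726×91) ≈ 0.0802.
Accumulation ratio R = 1/(1 − f) ≈ 1/0.9198 ≈ 1.0872.
Single-dose peak C₀ = D/Vd = 509/267 ≈ 1.906 μg/mL.
Steady-state peak Cmax,ss = C₀·R ≈ 1.906 × 1.0872 ≈ 2.072 μg/mL.
Peak 2.1 μg/mL vs MTC 6 μg/mL: below toxic threshold.

2.1 μg/mL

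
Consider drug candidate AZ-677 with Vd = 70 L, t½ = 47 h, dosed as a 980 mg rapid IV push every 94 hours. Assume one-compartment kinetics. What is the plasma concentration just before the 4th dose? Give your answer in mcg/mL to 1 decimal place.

4.6 mcg/mL

f = (1/2)^(τ/t½) = (1/2)^(94/47) ≈ 0.2500.
C₀ = D/Vd = 980/70 ≈ 14.000 mcg/mL.
Before the 4th dose, 3 doses have been given. Superposition: Cmin = C₀·(f + f² + … + f^3).
≈ 14.000 × (0.2500 + 0.0625 + 0.0156) ≈ 14.000 × 0.3281 ≈ 4.593 mcg/mL.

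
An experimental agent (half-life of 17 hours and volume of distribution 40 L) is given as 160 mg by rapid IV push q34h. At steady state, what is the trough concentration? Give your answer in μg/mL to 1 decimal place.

1.3 μg/mL

τ = 34 h = 2 half-lives, so f = (1/2)^2 = 0.25.
Accumulation ratio R = 1/(1 − f) = 1/0.75 = 4/3.
Single-dose peak C₀ = D/Vd = 160/40 = 4 μg/mL.
Steady-state peak Cmax,ss = C₀·R = 4 × 4/3 ≈ 5.333 μg/mL.
Steady-state trough Cmin,ss = Cmax,ss·f ≈ 5.333 × 0.25 ≈ 1.333 μg/mL.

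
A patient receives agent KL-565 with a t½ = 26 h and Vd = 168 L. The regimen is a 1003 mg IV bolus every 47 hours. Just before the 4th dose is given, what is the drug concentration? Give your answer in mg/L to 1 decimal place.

f = (1/2)^(τ/t½) = (1/2)^(47/26) ≈ 0.2856.
C₀ = D/Vd = 1003/168 ≈ 5.970 mg/L.
Before the 4th dose, 3 doses have been given. Superposition: Cmin = C₀·(f + f² + … + f^3).
≈ 5.970 × (0.2856 + 0.0816 + 0.0233) ≈ 5.970 × 0.3905 ≈ 2.331 mg/L.

2.3 mg/L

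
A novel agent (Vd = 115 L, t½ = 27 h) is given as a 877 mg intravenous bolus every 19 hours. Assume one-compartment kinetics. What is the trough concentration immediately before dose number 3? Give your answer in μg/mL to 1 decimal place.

7.6 μg/mL

f = (1/2)^(τ/t½) = (1/2)^(19/27) ≈ 0.6140.
C₀ = D/Vd = 877/115 ≈ 7.626 μg/mL.
Before the 3rd dose, 2 doses have been given. Superposition: Cmin = C₀·(f + f²).
≈ 7.626 × (0.6140 + 0.3770) ≈ 7.626 × 0.9910 ≈ 7.557 μg/mL.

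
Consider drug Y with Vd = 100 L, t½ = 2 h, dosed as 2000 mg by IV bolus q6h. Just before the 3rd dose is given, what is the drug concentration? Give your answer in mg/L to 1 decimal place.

f = (1/2)^(τ/t½) = (1/2)^(6/2) ≈ 0.1250.
C₀ = D/Vd = 2000/100 ≈ 20.000 mg/L.
Before the 3rd dose, 2 doses have been given. Superposition: Cmin = C₀·(f + f²).
≈ 20.000 × (0.1250 + 0.0156) ≈ 20.000 × 0.1406 ≈ 2.812 mg/L.

2.8 mg/L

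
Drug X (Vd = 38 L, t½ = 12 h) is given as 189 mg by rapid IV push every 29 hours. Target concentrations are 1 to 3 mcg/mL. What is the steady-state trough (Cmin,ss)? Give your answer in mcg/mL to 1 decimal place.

1.1 mcg/mL

k = ln2/t½ = ln2/12 ≈ 0.057762 h⁻¹; fraction remaining f = e^(−kτ) = e^(−0.057762×29) ≈ 0.1873.
Accumulation ratio R = 1/(1 − f) ≈ 1/0.8127 ≈ 1.2305.
Each bolus raises the concentration by D/Vd = 189/38 ≈ 4.974 mcg/mL.
Cmax,ss = C₀/(1 − f) ≈ 4.974/0.8127 ≈ 6.120 mcg/mL.
Steady-state trough Cmin,ss = Cmax,ss·f ≈ 6.120 × 0.1873 ≈ 1.146 mcg/mL.
Trough 1.1 mcg/mL vs MEC 1 mcg/mL: adequate.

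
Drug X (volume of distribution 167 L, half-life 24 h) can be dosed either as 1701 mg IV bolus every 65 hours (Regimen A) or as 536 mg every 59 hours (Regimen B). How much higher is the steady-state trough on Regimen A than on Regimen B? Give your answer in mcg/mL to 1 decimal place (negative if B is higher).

Regimen A: f = (1/2)^(65/24) ≈ 0.1530; Cmin,ss = (1701/167)·f/(1−f) ≈ 1.840 mcg/mL.
Regimen B: f = (1/2)^(59/24) ≈ 0.1820; Cmin,ss = (536/167)·f/(1−f) ≈ 0.714 mcg/mL.
Difference ≈ 1.840 − 0.714 ≈ 1.126 mcg/mL.

1.1 mcg/mL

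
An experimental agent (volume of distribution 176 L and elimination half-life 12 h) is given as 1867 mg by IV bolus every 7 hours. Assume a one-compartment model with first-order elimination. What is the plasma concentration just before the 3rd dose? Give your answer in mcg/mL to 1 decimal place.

11.8 mcg/mL

f = (1/2)^(τ/t½) = (1/2)^(7/12) ≈ 0.6674.
C₀ = D/Vd = 1867/176 ≈ 10.608 mcg/mL.
Before the 3rd dose, 2 doses have been given. Superposition: Cmin = C₀·(f + f²).
≈ 10.608 × (0.6674 + 0.4454) ≈ 10.608 × 1.1128 ≈ 11.805 mcg/mL.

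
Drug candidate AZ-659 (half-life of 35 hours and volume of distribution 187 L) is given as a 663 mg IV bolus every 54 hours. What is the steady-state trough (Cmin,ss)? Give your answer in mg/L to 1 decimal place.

Over one 54-h interval, 54/35 ≈ 1.5429 half-lives elapse, leaving f ≈ 0.3432 of each dose.
Single-dose peak C₀ = D/Vd = 663/187 ≈ 3.545 mg/L.
Steady-state trough Cmin,ss = C₀·f/(1−f) ≈ 3.545 × 0.3432/0.6568 ≈ 1.852 mg/L.

1.9 mg/L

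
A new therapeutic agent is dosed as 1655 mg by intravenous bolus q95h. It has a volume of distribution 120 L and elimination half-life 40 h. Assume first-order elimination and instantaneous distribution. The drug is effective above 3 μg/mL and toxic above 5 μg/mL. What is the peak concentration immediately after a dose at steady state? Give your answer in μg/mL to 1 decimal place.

k = ln2/t½ = ln2/40 ≈ 0.017329 h⁻¹; fraction remaining f = e^(−kτ) = e^(−0.017329×95) ≈ 0.1928.
At steady state, accumulation factor R = 1/(1 − e^(−kτ)) ≈ 1.2389.
Single-dose peak C₀ = D/Vd = 1655/120 ≈ 13.792 μg/mL.
Steady-state peak Cmax,ss = C₀·R ≈ 13.792 × 1.2389 ≈ 17.087 μg/mL.
Peak 17.1 μg/mL vs MTC 5 μg/mL: exceeds toxic threshold.

17.1 μg/mL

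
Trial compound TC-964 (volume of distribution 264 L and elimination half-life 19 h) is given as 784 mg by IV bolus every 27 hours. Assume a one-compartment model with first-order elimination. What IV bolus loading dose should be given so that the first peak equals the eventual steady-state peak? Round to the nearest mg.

1251 mg

f = (1/2)^(27/19) ≈ 0.373440; accumulation ratio R = 1/(1−f) ≈ 1.59602.
Loading dose to hit Cmax,ss on first dose: D_load = D_maint·R ≈ 784 × 1.59602 ≈ 1251.28 mg.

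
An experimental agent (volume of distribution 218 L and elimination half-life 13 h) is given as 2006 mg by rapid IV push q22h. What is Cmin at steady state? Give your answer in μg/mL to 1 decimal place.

τ/t½ = 22/13 ≈ 1.6923, so fraction remaining f = (1/2)^(22/13) ≈ 0.3094.
At steady state, accumulation factor R = 1/(1 − e^(−kτ)) ≈ 1.4480.
Single-dose peak C₀ = D/Vd = 2006/218 ≈ 9.202 μg/mL.
Cmax,ss = C₀/(1 − f) ≈ 9.202/0.6906 ≈ 13.325 μg/mL.
Steady-state trough Cmin,ss = Cmax,ss·f ≈ 13.325 × 0.3094 ≈ 4.123 μg/mL.

4.1 μg/mL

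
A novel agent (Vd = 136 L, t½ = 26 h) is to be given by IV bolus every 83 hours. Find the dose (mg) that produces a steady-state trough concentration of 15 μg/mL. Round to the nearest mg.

τ/t½ = 83/26 ≈ 3.1923, so f = (1/2)^(83/26) ≈ 0.109401.
Cmin,ss = (D/Vd)·f/(1−f), so D = Cmin,ss·Vd·(1−f)/f.
D = 15 × 136 × (1−f)/f ≈ 15 × 136 × 8.14068 ≈ 16606.99 mg.

16607 mg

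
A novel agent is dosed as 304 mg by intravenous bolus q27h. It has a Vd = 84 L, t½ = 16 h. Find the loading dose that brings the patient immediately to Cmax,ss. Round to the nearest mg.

f = (1/2)^(27/16) ≈ 0.310464; accumulation ratio R = 1/(1−f) ≈ 1.45025.
Loading dose to hit Cmax,ss on first dose: D_load = D_maint·R ≈ 304 × 1.45025 ≈ 440.88 mg.

441 mg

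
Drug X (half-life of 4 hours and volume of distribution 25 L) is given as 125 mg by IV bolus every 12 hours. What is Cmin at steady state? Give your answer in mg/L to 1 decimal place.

The dosing interval is 3 half-lives, so f = 2^(−3) = 0.125.
Accumulation ratio R = 1/(1 − f) = 1/0.875 = 8/7.
Single-dose peak C₀ = D/Vd = 125/25 = 5 mg/L.
Steady-state peak Cmax,ss = C₀·R = 5 × 8/7 ≈ 5.714 mg/L.
Steady-state trough Cmin,ss = Cmax,ss·f ≈ 5.714 × 0.125 ≈ 0.714 mg/L.

0.7 mg/L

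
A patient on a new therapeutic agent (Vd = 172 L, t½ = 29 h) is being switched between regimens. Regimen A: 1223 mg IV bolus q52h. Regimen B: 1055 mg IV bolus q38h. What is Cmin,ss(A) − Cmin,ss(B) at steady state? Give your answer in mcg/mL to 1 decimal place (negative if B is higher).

Regimen A: f = (1/2)^(52/29) ≈ 0.2886; Cmin,ss = (1223/172)·f/(1−f) ≈ 2.885 mcg/mL.
Regimen B: f = (1/2)^(38/29) ≈ 0.4032; Cmin,ss = (1055/172)·f/(1−f) ≈ 4.144 mcg/mL.
Difference ≈ 2.885 − 4.144 ≈ -1.259 mcg/mL.

-1.3 mcg/mL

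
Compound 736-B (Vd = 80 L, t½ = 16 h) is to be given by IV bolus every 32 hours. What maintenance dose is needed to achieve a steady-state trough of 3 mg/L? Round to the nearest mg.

τ/t½ = 32/16 ≈ 2, so f = (1/2)^(32/16) ≈ 0.250000.
Cmin,ss = (D/Vd)·f/(1−f), so D = Cmin,ss·Vd·(1−f)/f.
D = 3 × 80 × (1−f)/f ≈ 3 × 80 × 3.00000 ≈ 720.00 mg.

720 mg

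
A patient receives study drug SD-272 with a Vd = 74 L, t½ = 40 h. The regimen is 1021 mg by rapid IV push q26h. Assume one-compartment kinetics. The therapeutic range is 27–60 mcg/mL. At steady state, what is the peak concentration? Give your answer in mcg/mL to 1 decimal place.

38.0 mcg/mL

k = ln2/t½ = ln2/40 ≈ 0.017329 h⁻¹; fraction remaining f = e^(−kτ) = e^(−0.017329×26) ≈ 0.6373.
Accumulation ratio R = 1/(1 − f) ≈ 1/0.3627 ≈ 2.7571.
Single-dose peak C₀ = D/Vd = 1021/74 ≈ 13.797 mcg/mL.
Cmax,ss = C₀/(1 − f) ≈ 13.797/0.3627 ≈ 38.040 mcg/mL.
Peak 38.0 mcg/mL vs MTC 60 mcg/mL: below toxic threshold.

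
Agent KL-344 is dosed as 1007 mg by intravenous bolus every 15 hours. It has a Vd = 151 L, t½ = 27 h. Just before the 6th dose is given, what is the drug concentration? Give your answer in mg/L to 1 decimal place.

f = (1/2)^(τ/t½) = (1/2)^(15/27) ≈ 0.6804.
C₀ = D/Vd = 1007/151 ≈ 6.669 mg/L.
Before the 6th dose, 5 doses have been given. Superposition: Cmin = C₀·(f + f² + … + f^5).
≈ 6.669 × (0.6804 + 0.4629 + 0.3150 + 0.2143 + 0.1458) ≈ 6.669 × 1.8184 ≈ 12.127 mg/L.

12.1 mg/L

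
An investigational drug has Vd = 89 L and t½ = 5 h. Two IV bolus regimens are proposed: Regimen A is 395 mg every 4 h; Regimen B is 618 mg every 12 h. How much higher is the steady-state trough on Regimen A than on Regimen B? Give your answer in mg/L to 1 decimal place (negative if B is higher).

4.4 mg/L

Regimen A: f = (1/2)^(4/5) ≈ 0.5743; Cmin,ss = (395/89)·f/(1−f) ≈ 5.987 mg/L.
Regimen B: f = (1/2)^(12/5) ≈ 0.1895; Cmin,ss = (618/89)·f/(1−f) ≈ 1.624 mg/L.
Difference ≈ 5.987 − 1.624 ≈ 4.363 mg/L.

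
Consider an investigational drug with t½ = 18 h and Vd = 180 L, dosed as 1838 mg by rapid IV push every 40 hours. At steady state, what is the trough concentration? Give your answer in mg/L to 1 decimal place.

2.8 mg/L

τ/t½ = 40/18 ≈ 2.2222, so fraction remaining f = (1/2)^(40/18) ≈ 0.2143.
Each bolus raises the concentration by D/Vd = 1838/180 ≈ 10.211 mg/L.
Steady-state trough Cmin,ss = C₀·f/(1−f) ≈ 10.211 × 0.2143/0.7857 ≈ 2.785 mg/L.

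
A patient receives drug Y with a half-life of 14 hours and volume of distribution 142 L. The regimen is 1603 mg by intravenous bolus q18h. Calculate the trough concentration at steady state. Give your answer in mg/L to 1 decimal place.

7.9 mg/L

k = ln2/t½ = ln2/14 ≈ 0.049511 h⁻¹; fraction remaining f = e^(−kτ) = e^(−0.049511×18) ≈ 0.4102.
At steady state, accumulation factor R = 1/(1 − e^(−kτ)) ≈ 1.6955.
Each bolus raises the concentration by D/Vd = 1603/142 ≈ 11.289 mg/L.
Steady-state peak Cmax,ss = C₀·R ≈ 11.289 × 1.6955 ≈ 19.140 mg/L.
Steady-state trough Cmin,ss = Cmax,ss·f ≈ 19.140 × 0.4102 ≈ 7.851 mg/L.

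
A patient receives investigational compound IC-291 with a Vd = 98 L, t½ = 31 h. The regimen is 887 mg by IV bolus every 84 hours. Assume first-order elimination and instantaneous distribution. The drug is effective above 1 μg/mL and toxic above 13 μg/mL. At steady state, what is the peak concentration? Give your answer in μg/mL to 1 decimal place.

10.7 μg/mL

τ/t½ = 84/31 ≈ 2.7097, so fraction remaining f = (1/2)^(84/31) ≈ 0.1529.
At steady state, accumulation factor R = 1/(1 − e^(−kτ)) ≈ 1.1805.
Each bolus raises the concentration by D/Vd = 887/98 ≈ 9.051 μg/mL.
Cmax,ss = C₀/(1 − f) ≈ 9.051/0.8471 ≈ 10.685 μg/mL.
Peak 10.7 μg/mL vs MTC 13 μg/mL: below toxic threshold.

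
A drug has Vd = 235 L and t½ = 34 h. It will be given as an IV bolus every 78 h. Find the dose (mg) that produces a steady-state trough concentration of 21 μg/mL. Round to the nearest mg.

τ/t½ = 78/34 ≈ 2.2941, so f = (1/2)^(78/34) ≈ 0.203893.
Cmin,ss = (D/Vd)·f/(1−f), so D = Cmin,ss·Vd·(1−f)/f.
D = 21 × 235 × (1−f)/f ≈ 21 × 235 × 3.90453 ≈ 19268.86 mg.

19269 mg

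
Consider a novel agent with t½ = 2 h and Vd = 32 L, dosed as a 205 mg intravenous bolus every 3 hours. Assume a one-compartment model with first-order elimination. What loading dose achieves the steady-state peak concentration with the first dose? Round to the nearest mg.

317 mg

f = (1/2)^(3/2) ≈ 0.353553; accumulation ratio R = 1/(1−f) ≈ 1.54692.
Loading dose to hit Cmax,ss on first dose: D_load = D_maint·R ≈ 205 × 1.54692 ≈ 317.12 mg.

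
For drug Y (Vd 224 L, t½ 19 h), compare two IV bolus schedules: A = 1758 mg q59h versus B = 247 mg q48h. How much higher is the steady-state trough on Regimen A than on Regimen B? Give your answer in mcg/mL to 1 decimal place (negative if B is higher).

Regimen A: f = (1/2)^(59/19) ≈ 0.1162; Cmin,ss = (1758/224)·f/(1−f) ≈ 1.032 mcg/mL.
Regimen B: f = (1/2)^(48/19) ≈ 0.1736; Cmin,ss = (247/224)·f/(1−f) ≈ 0.232 mcg/mL.
Difference ≈ 1.032 − 0.232 ≈ 0.800 mcg/mL.

0.8 mcg/mL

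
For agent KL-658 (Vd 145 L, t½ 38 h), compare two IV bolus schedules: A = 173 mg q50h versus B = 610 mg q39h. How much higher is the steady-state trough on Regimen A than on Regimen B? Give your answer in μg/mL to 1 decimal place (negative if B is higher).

Regimen A: f = (1/2)^(50/38) ≈ 0.4017; Cmin,ss = (173/145)·f/(1−f) ≈ 0.801 μg/mL.
Regimen B: f = (1/2)^(39/38) ≈ 0.4910; Cmin,ss = (610/145)·f/(1−f) ≈ 4.058 μg/mL.
Difference ≈ 0.801 − 4.058 ≈ -3.257 μg/mL.

-3.3 μg/mL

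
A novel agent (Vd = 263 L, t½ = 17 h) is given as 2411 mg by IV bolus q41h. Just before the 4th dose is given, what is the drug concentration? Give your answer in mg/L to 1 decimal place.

f = (1/2)^(τ/t½) = (1/2)^(41/17) ≈ 0.1879.
C₀ = D/Vd = 2411/263 ≈ 9.167 mg/L.
Before the 4th dose, 3 doses have been given. Superposition: Cmin = C₀·(f + f² + … + f^3).
≈ 9.167 × (0.1879 + 0.0353 + 0.0066) ≈ 9.167 × 0.2298 ≈ 2.107 mg/L.

2.1 mg/L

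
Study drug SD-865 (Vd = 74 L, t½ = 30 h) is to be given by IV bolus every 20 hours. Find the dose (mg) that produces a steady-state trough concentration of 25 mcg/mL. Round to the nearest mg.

τ/t½ = 20/30 ≈ 0.66667, so f = (1/2)^(20/30) ≈ 0.629961.
Cmin,ss = (D/Vd)·f/(1−f), so D = Cmin,ss·Vd·(1−f)/f.
D = 25 × 74 × (1−f)/f ≈ 25 × 74 × 0.58740 ≈ 1086.69 mg.

1087 mg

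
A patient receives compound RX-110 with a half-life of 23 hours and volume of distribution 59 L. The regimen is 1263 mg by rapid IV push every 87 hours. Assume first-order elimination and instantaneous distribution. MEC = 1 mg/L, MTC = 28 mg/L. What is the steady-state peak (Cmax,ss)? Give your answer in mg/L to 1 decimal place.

23.1 mg/L

k = ln2/t½ = ln2/23 ≈ 0.030137 h⁻¹; fraction remaining f = e^(−kτ) = e^(−0.030137×87) ≈ 0.0727.
At steady state, accumulation factor R = 1/(1 − e^(−kτ)) ≈ 1.0784.
Each bolus raises the concentration by D/Vd = 1263/59 ≈ 21.407 mg/L.
Steady-state peak Cmax,ss = C₀·R ≈ 21.407 × 1.0784 ≈ 23.085 mg/L.
Peak 23.1 mg/L vs MTC 28 mg/L: below toxic threshold.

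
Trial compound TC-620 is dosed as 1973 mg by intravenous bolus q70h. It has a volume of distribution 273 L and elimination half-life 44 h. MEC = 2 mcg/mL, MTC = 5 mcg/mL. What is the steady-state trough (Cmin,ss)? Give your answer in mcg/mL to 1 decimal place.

k = ln2/t½ = ln2/44 ≈ 0.015753 h⁻¹; fraction remaining f = e^(−kτ) = e^(−0.015753×70) ≈ 0.3320.
Each bolus raises the concentration by D/Vd = 1973/273 ≈ 7.227 mcg/mL.
Steady-state trough Cmin,ss = C₀·f/(1−f) ≈ 7.227 × 0.3320/0.6680 ≈ 3.592 mcg/mL.
Trough 3.6 mcg/mL vs MEC 2 mcg/mL: adequate.

3.6 mcg/mL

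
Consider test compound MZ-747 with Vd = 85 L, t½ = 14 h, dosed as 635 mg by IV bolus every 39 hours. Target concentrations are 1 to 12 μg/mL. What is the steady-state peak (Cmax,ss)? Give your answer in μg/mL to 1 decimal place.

k = ln2/t½ = ln2/14 ≈ 0.049511 h⁻¹; fraction remaining f = e^(−kτ) = e^(−0.049511×39) ≈ 0.1450.
Accumulation ratio R = 1/(1 − f) ≈ 1/0.8550 ≈ 1.1696.
Single-dose peak C₀ = D/Vd = 635/85 ≈ 7.471 μg/mL.
Steady-state peak Cmax,ss = C₀·R ≈ 7.471 × 1.1696 ≈ 8.738 μg/mL.
Peak 8.7 μg/mL vs MTC 12 μg/mL: below toxic threshold.

8.7 μg/mL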